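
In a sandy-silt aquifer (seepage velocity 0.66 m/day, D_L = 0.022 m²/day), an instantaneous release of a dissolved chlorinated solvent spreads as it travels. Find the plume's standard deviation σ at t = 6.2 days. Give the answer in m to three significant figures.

0.522 m

Dispersive spreading gives a Gaussian with σ² = 2Dt; advection only shifts the center.
σ = √(2 × 0.022 × 6.2) = 0.522 m.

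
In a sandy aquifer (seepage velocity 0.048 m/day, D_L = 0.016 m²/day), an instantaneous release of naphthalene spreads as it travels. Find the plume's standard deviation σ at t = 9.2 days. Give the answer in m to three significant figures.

Dispersive spreading gives a Gaussian with σ² = 2Dt; advection only shifts the center.
σ = √(2 × 0.016 × 9.2) = 0.543 m.

0.543 m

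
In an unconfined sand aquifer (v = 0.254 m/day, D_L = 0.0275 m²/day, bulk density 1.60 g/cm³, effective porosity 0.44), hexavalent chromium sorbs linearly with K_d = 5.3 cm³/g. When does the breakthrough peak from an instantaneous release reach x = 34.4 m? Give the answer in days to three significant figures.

2740 days

Retardation factor R = 1 + ρ_b·K_d/n = 1 + 1.60 × 5.3/0.44 = 20.27.
Sorption retards both mechanisms: v_R = v/R = 0.01253 m/day, D_R = D/R = 0.001357 m²/day.
Peak time from v_R²t² + 2D_R t − x² = 0: t = (√(D_R² + v_R²x²) − D_R)/v_R².
√(D_R² + v_R²x²) = √(0.001357² + 0.01253² × 34.4²) = 0.4310; v_R² = 0.0001570.
t = (0.4310 − 0.001357)/0.0001570 = 2740 days.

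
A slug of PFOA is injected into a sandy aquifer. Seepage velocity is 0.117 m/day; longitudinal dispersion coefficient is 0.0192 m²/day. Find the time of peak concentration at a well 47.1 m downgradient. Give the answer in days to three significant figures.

401 days

For the 1D instantaneous-source solution, setting ∂C/∂t = 0 at fixed x gives v²t² + 2Dt − x² = 0, so t = (√(D² + v²x²) − D)/v².
√(D² + v²x²) = √(0.0192² + 0.117² × 47.1²) = 5.511; v² = 0.013689.
t = (5.511 − 0.0192)/0.013689 = 401 days (vs. the pure-advection estimate x/v = 403 d).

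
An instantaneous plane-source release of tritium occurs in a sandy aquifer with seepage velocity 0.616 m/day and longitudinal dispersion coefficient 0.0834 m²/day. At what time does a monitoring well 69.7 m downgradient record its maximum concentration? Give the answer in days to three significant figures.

113 days

For the 1D instantaneous-source solution, setting ∂C/∂t = 0 at fixed x gives v²t² + 2Dt − x² = 0, so t = (√(D² + v²x²) − D)/v².
√(D² + v²x²) = √(0.0834² + 0.616² × 69.7²) = 42.94; v² = 0.379456.
t = (42.94 − 0.0834)/0.379456 = 113 days (vs. the pure-advection estimate x/v = 113 d).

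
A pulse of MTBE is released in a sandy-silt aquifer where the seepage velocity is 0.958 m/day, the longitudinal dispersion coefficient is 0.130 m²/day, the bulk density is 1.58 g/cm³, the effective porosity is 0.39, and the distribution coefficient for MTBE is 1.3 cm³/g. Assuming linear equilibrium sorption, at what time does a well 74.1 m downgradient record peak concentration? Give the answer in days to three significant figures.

484 days

Retardation factor R = 1 + ρ_b·K_d/n = 1 + 1.58 × 1.3/0.39 = 6.267.
Sorption retards both mechanisms: v_R = v/R = 0.1529 m/day, D_R = D/R = 0.02074 m²/day.
Peak time from v_R²t² + 2D_R t − x² = 0: t = (√(D_R² + v_R²x²) − D_R)/v_R².
√(D_R² + v_R²x²) = √(0.02074² + 0.1529² × 74.1²) = 11.33; v_R² = 0.02338.
t = (11.33 − 0.02074)/0.02338 = 484 days.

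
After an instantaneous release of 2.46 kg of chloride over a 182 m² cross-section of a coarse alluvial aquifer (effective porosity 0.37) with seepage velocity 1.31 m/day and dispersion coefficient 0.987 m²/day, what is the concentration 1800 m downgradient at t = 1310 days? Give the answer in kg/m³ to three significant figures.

7.35e-05 kg/m³

For an instantaneous plane source, C(x,t) = M/(n_e·A·√(4πDt)) · exp(−(x−vt)²/(4Dt)), with n_e·A the pore (flow) area.
Plume center vt = 1.31 × 1310 = 1716.1 m, so the well at 1800 m is 83.9 m downgradient of the peak.
√(4πDt) = 127.5 m, giving peak height M/(n_e·A·√(4πDt)) = 2.46/(0.37 × 182 × 127.5) = 0.0002865 kg/m³.
(x−vt)²/(4Dt) = (83.9)²/(4 × 0.987 × 1310) = 1.361; exp(−1.361) = 0.2564.
C = 0.0002865 × 0.2564 = 7.35e-05 kg/m³.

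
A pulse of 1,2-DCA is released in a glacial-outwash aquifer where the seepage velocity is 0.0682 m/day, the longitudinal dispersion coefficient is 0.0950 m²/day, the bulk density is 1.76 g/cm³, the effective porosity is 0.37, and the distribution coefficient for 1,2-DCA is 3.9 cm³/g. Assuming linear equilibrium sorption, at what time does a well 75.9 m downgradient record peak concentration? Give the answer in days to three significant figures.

21400 days

Retardation factor R = 1 + ρ_b·K_d/n = 1 + 1.76 × 3.9/0.37 = 19.55.
Sorption retards both mechanisms: v_R = v/R = 0.003488 m/day, D_R = D/R = 0.004859 m²/day.
Peak time from v_R²t² + 2D_R t − x² = 0: t = (√(D_R² + v_R²x²) − D_R)/v_R².
√(D_R² + v_R²x²) = √(0.004859² + 0.003488² × 75.9²) = 0.2648; v_R² = 1.217e-05.
t = (0.2648 − 0.004859)/1.217e-05 = 21400 days.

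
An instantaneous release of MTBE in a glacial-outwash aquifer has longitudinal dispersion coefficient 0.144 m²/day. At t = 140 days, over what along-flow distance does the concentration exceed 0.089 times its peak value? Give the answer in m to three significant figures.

The plume is Gaussian with σ = √(2Dt) = √(2 × 0.144 × 140) = 6.350 m.
C/C_peak = exp(−Δx²/(2σ²)) = 0.089 ⇒ Δx = σ·√(−2 ln 0.089) = 6.350 × 2.200 = 13.97 m.
Width = 2Δx = 27.9 m.

27.9 m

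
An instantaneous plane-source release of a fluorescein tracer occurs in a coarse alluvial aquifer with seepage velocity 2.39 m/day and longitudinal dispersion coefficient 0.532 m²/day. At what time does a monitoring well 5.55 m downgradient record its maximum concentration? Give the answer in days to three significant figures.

For the 1D instantaneous-source solution, setting ∂C/∂t = 0 at fixed x gives v²t² + 2Dt − x² = 0, so t = (√(D² + v²x²) − D)/v².
√(D² + v²x²) = √(0.532² + 2.39² × 5.55²) = 13.28; v² = 5.7121.
t = (13.28 − 0.532)/5.7121 = 2.23 days (vs. the pure-advection estimate x/v = 2.32 d).

2.23 days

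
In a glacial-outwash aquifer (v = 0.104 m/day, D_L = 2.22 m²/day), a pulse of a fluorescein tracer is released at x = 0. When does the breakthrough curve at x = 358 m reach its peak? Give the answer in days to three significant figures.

3240 days

For the 1D instantaneous-source solution, setting ∂C/∂t = 0 at fixed x gives v²t² + 2Dt − x² = 0, so t = (√(D² + v²x²) − D)/v².
√(D² + v²x²) = √(2.22² + 0.104² × 358²) = 37.30; v² = 0.010816.
t = (37.30 − 2.22)/0.010816 = 3240 days (vs. the pure-advection estimate x/v = 3440 d).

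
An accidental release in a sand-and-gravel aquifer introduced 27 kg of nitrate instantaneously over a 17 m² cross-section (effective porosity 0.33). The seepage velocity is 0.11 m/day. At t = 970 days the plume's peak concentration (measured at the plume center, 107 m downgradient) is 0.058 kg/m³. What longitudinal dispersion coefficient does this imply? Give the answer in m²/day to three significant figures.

0.565 m²/day

At the plume center C_max = M/(n_e·A·√(4πDt)), so D = M²/(4πt·(n_e·A·C_max)²).
n_e·A·C_max = 0.33 × 17 × 0.058 = 0.3254 kg/m.
D = 27²/(4π × 970 × 0.3254²) = 0.565 m²/day.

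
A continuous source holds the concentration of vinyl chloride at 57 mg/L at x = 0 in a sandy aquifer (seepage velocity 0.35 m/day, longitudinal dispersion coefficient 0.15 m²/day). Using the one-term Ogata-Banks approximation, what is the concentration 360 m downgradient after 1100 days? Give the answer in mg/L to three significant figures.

For a continuous step input, C/C₀ ≈ ½·erfc((x−vt)/(2√(Dt))).
vt = 0.35 × 1100 = 385 m and 2√(Dt) = 2√(0.15 × 1100) = 25.69 m.
Argument (x−vt)/(2√(Dt)) = (360 − 385)/25.69 = -0.9731; ½·erfc(-0.9731) = 0.9156.
C = 57 × 0.9156 = 52.2 mg/L.

52.2 mg/L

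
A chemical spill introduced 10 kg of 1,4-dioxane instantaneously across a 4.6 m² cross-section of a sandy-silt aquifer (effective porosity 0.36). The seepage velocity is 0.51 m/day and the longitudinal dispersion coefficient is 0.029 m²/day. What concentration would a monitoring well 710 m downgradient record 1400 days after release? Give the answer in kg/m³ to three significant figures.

0.242 kg/m³

For an instantaneous plane source, C(x,t) = M/(n_e·A·√(4πDt)) · exp(−(x−vt)²/(4Dt)), with n_e·A the pore (flow) area.
Plume center vt = 0.51 × 1400 = 714 m, so the well at 710 m is 4 m upgradient of the peak.
√(4πDt) = 22.59 m, giving peak height M/(n_e·A·√(4πDt)) = 10/(0.36 × 4.6 × 22.59) = 0.2673 kg/m³.
(x−vt)²/(4Dt) = (-4)²/(4 × 0.029 × 1400) = 0.09852; exp(−0.09852) = 0.9062.
C = 0.2673 × 0.9062 = 0.242 kg/m³.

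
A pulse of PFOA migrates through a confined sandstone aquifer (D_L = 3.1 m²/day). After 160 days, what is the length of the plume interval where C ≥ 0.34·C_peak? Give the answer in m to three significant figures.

The plume is Gaussian with σ = √(2Dt) = √(2 × 3.1 × 160) = 31.50 m.
C/C_peak = exp(−Δx²/(2σ²)) = 0.34 ⇒ Δx = σ·√(−2 ln 0.34) = 31.50 × 1.469 = 46.27 m.
Width = 2Δx = 92.5 m.

92.5 m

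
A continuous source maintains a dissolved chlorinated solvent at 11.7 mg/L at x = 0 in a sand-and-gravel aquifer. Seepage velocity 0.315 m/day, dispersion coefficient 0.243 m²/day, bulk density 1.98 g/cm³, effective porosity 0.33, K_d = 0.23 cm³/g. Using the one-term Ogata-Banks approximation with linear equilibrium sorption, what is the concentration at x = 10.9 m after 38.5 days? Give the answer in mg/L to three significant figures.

0.225 mg/L

Retardation factor R = 1 + ρ_b·K_d/n = 1 + 1.98 × 0.23/0.33 = 2.380.
Sorption retards both mechanisms: v_R = v/R = 0.1324 m/day, D_R = D/R = 0.1021 m²/day.
v_R·t = 0.1324 × 38.5 = 5.0974 m; 2√(D_R t) = 3.965 m; argument = (10.9 − 5.0974)/3.965 = 1.463.
C = C₀ × ½·erfc(1.463) = 11.7 × 0.01927 = 0.225 mg/L.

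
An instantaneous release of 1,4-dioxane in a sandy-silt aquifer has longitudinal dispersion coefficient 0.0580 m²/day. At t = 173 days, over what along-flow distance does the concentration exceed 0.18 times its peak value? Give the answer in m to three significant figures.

16.6 m

The plume is Gaussian with σ = √(2Dt) = √(2 × 0.0580 × 173) = 4.480 m.
C/C_peak = exp(−Δx²/(2σ²)) = 0.18 ⇒ Δx = σ·√(−2 ln 0.18) = 4.480 × 1.852 = 8.297 m.
Width = 2Δx = 16.6 m.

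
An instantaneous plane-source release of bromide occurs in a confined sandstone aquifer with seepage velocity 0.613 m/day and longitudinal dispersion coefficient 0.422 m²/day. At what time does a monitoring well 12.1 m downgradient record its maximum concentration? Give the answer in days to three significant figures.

For the 1D instantaneous-source solution, setting ∂C/∂t = 0 at fixed x gives v²t² + 2Dt − x² = 0, so t = (√(D² + v²x²) − D)/v².
√(D² + v²x²) = √(0.422² + 0.613² × 12.1²) = 7.429; v² = 0.375769.
t = (7.429 − 0.422)/0.375769 = 18.6 days (vs. the pure-advection estimate x/v = 19.7 d).

18.6 days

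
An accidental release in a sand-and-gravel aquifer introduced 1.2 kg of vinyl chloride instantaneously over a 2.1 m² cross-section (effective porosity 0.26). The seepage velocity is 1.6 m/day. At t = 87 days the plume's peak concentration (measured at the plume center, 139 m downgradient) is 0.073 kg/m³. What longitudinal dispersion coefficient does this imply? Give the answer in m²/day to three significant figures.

0.829 m²/day

At the plume center C_max = M/(n_e·A·√(4πDt)), so D = M²/(4πt·(n_e·A·C_max)²).
n_e·A·C_max = 0.26 × 2.1 × 0.073 = 0.03986 kg/m.
D = 1.2²/(4π × 87 × 0.03986²) = 0.829 m²/day.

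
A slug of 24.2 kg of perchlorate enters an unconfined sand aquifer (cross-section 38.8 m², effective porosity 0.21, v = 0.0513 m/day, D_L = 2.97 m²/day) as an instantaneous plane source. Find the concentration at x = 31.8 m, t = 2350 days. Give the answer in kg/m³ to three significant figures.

0.00756 kg/m³

For an instantaneous plane source, C(x,t) = M/(n_e·A·√(4πDt)) · exp(−(x−vt)²/(4Dt)), with n_e·A the pore (flow) area.
Plume center vt = 0.0513 × 2350 = 120.555 m, so the well at 31.8 m is 88.755 m upgradient of the peak.
√(4πDt) = 296.2 m, giving peak height M/(n_e·A·√(4πDt)) = 24.2/(0.21 × 38.8 × 296.2) = 0.01003 kg/m³.
(x−vt)²/(4Dt) = (-88.755)²/(4 × 2.97 × 2350) = 0.2822; exp(−0.2822) = 0.7541.
C = 0.01003 × 0.7541 = 0.00756 kg/m³.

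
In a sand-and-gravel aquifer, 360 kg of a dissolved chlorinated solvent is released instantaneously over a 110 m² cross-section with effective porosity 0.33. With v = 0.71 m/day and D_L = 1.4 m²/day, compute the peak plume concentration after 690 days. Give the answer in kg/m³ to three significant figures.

0.0900 kg/m³

The peak of an instantaneous 1D plume sits at x = vt; there the Gaussian factor is 1 and C_max = M/(n_e·A·√(4πDt)), where n_e·A is the pore area the mass is dissolved in.
√(4πDt) = √(4π × 1.4 × 690) = 110.2 m, so C_max = 360/(0.33 × 110 × 110.2) = 0.0900 kg/m³.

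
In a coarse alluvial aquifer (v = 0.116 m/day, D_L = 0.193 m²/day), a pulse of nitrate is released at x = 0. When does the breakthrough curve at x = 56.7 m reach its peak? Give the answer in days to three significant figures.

For the 1D instantaneous-source solution, setting ∂C/∂t = 0 at fixed x gives v²t² + 2Dt − x² = 0, so t = (√(D² + v²x²) − D)/v².
√(D² + v²x²) = √(0.193² + 0.116² × 56.7²) = 6.580; v² = 0.013456.
t = (6.580 − 0.193)/0.013456 = 475 days (vs. the pure-advection estimate x/v = 489 d).

475 days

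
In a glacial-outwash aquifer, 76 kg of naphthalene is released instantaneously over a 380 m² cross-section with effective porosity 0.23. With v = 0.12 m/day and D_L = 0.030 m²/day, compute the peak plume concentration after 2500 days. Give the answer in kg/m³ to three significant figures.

The peak of an instantaneous 1D plume sits at x = vt; there the Gaussian factor is 1 and C_max = M/(n_e·A·√(4πDt)), where n_e·A is the pore area the mass is dissolved in.
√(4πDt) = √(4π × 0.030 × 2500) = 30.70 m, so C_max = 76/(0.23 × 380 × 30.70) = 0.0283 kg/m³.

0.0283 kg/m³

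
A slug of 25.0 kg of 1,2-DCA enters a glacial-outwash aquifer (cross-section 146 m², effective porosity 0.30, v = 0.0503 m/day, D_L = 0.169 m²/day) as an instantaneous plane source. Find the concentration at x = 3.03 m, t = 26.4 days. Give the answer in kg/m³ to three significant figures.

0.0648 kg/m³

For an instantaneous plane source, C(x,t) = M/(n_e·A·√(4πDt)) · exp(−(x−vt)²/(4Dt)), with n_e·A the pore (flow) area.
Plume center vt = 0.0503 × 26.4 = 1.32792 m, so the well at 3.03 m is 1.70208 m downgradient of the peak.
√(4πDt) = 7.488 m, giving peak height M/(n_e·A·√(4πDt)) = 25.0/(0.30 × 146 × 7.488) = 0.07623 kg/m³.
(x−vt)²/(4Dt) = (1.70208)²/(4 × 0.169 × 26.4) = 0.1623; exp(−0.1623) = 0.8502.
C = 0.07623 × 0.8502 = 0.0648 kg/m³.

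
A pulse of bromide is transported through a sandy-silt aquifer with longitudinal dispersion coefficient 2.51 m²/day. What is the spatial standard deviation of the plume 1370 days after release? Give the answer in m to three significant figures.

82.9 m

Dispersive spreading gives a Gaussian with σ² = 2Dt; advection only shifts the center.
σ = √(2 × 2.51 × 1370) = 82.9 m.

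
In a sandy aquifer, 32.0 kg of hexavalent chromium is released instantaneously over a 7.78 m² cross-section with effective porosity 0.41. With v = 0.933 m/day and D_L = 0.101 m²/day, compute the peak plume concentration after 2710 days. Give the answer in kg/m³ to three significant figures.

0.171 kg/m³

The peak of an instantaneous 1D plume sits at x = vt; there the Gaussian factor is 1 and C_max = M/(n_e·A·√(4πDt)), where n_e·A is the pore area the mass is dissolved in.
√(4πDt) = √(4π × 0.101 × 2710) = 58.65 m, so C_max = 32.0/(0.41 × 7.78 × 58.65) = 0.171 kg/m³.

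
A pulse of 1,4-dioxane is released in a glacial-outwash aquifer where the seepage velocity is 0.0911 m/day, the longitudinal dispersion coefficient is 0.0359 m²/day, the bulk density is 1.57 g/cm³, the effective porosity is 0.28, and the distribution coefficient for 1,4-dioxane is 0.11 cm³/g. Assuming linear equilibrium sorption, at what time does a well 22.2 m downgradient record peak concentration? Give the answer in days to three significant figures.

387 days

Retardation factor R = 1 + ρ_b·K_d/n = 1 + 1.57 × 0.11/0.28 = 1.617.
Sorption retards both mechanisms: v_R = v/R = 0.05634 m/day, D_R = D/R = 0.02220 m²/day.
Peak time from v_R²t² + 2D_R t − x² = 0: t = (√(D_R² + v_R²x²) − D_R)/v_R².
√(D_R² + v_R²x²) = √(0.02220² + 0.05634² × 22.2²) = 1.251; v_R² = 0.003174.
t = (1.251 − 0.02220)/0.003174 = 387 days.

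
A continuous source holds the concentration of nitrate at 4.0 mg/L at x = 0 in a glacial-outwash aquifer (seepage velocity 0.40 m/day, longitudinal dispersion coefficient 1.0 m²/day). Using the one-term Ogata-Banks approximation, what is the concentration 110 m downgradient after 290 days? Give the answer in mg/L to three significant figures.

2.39 mg/L

For a continuous step input, C/C₀ ≈ ½·erfc((x−vt)/(2√(Dt))).
vt = 0.40 × 290 = 116 m and 2√(Dt) = 2√(1.0 × 290) = 34.06 m.
Argument (x−vt)/(2√(Dt)) = (110 − 116)/34.06 = -0.1762; ½·erfc(-0.1762) = 0.5984.
C = 4.0 × 0.5984 = 2.39 mg/L.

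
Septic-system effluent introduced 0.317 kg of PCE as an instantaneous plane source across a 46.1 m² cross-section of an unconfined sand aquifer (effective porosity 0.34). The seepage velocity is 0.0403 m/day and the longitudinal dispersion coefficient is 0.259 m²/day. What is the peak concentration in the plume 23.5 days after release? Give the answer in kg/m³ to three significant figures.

0.00231 kg/m³

The peak of an instantaneous 1D plume sits at x = vt; there the Gaussian factor is 1 and C_max = M/(n_e·A·√(4πDt)), where n_e·A is the pore area the mass is dissolved in.
√(4πDt) = √(4π × 0.259 × 23.5) = 8.746 m, so C_max = 0.317/(0.34 × 46.1 × 8.746) = 0.00231 kg/m³.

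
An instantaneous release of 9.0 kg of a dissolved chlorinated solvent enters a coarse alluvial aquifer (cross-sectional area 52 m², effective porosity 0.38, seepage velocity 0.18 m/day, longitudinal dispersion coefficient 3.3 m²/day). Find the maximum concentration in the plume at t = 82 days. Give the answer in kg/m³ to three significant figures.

The peak of an instantaneous 1D plume sits at x = vt; there the Gaussian factor is 1 and C_max = M/(n_e·A·√(4πDt)), where n_e·A is the pore area the mass is dissolved in.
√(4πDt) = √(4π × 3.3 × 82) = 58.31 m, so C_max = 9.0/(0.38 × 52 × 58.31) = 0.00781 kg/m³.

0.00781 kg/m³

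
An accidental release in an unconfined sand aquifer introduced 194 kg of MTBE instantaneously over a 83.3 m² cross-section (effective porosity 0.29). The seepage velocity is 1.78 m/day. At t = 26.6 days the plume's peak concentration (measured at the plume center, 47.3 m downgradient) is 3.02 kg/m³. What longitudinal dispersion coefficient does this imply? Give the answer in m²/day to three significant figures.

At the plume center C_max = M/(n_e·A·√(4πDt)), so D = M²/(4πt·(n_e·A·C_max)²).
n_e·A·C_max = 0.29 × 83.3 × 3.02 = 72.95 kg/m.
D = 194²/(4π × 26.6 × 72.95²) = 0.0212 m²/day.

0.0212 m²/day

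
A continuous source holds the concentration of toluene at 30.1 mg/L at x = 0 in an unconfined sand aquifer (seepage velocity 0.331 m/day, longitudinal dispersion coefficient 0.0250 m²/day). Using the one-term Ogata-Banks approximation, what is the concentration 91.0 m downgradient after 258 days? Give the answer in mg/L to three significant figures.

For a continuous step input, C/C₀ ≈ ½·erfc((x−vt)/(2√(Dt))).
vt = 0.331 × 258 = 85.398 m and 2√(Dt) = 2√(0.0250 × 258) = 5.079 m.
Argument (x−vt)/(2√(Dt)) = (91.0 − 85.398)/5.079 = 1.103; ½·erfc(1.103) = 0.05939.
C = 30.1 × 0.05939 = 1.79 mg/L.

1.79 mg/L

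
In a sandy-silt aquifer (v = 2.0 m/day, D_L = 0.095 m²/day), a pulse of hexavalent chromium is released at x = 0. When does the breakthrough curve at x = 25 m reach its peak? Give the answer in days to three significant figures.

For the 1D instantaneous-source solution, setting ∂C/∂t = 0 at fixed x gives v²t² + 2Dt − x² = 0, so t = (√(D² + v²x²) − D)/v².
√(D² + v²x²) = √(0.095² + 2.0² × 25²) = 50.00; v² = 4.
t = (50.00 − 0.095)/4 = 12.5 days (vs. the pure-advection estimate x/v = 12.5 d).

12.5 days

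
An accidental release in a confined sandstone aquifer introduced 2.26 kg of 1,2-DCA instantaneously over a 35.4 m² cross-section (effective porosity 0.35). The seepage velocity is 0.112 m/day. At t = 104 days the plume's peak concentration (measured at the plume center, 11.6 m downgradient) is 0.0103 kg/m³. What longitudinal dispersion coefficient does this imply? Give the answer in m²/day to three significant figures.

0.240 m²/day

At the plume center C_max = M/(n_e·A·√(4πDt)), so D = M²/(4πt·(n_e·A·C_max)²).
n_e·A·C_max = 0.35 × 35.4 × 0.0103 = 0.1276 kg/m.
D = 2.26²/(4π × 104 × 0.1276²) = 0.240 m²/day.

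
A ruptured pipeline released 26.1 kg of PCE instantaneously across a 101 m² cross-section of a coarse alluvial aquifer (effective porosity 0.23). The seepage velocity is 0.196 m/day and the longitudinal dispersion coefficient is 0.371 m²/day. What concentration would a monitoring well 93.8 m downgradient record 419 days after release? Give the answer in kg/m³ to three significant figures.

For an instantaneous plane source, C(x,t) = M/(n_e·A·√(4πDt)) · exp(−(x−vt)²/(4Dt)), with n_e·A the pore (flow) area.
Plume center vt = 0.196 × 419 = 82.124 m, so the well at 93.8 m is 11.676 m downgradient of the peak.
√(4πDt) = 44.20 m, giving peak height M/(n_e·A·√(4πDt)) = 26.1/(0.23 × 101 × 44.20) = 0.02542 kg/m³.
(x−vt)²/(4Dt) = (11.676)²/(4 × 0.371 × 419) = 0.2193; exp(−0.2193) = 0.8031.
C = 0.02542 × 0.8031 = 0.0204 kg/m³.

0.0204 kg/m³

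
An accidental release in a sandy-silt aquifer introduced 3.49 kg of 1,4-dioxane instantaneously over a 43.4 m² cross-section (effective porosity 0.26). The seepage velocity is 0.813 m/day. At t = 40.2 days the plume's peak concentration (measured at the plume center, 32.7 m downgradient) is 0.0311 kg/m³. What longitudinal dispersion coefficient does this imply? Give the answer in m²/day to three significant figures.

0.196 m²/day

At the plume center C_max = M/(n_e·A·√(4πDt)), so D = M²/(4πt·(n_e·A·C_max)²).
n_e·A·C_max = 0.26 × 43.4 × 0.0311 = 0.3509 kg/m.
D = 3.49²/(4π × 40.2 × 0.3509²) = 0.196 m²/day.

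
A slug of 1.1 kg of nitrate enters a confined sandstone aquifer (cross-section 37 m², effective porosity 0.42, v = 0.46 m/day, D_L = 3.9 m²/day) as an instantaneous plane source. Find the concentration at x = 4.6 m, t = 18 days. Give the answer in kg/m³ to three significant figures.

For an instantaneous plane source, C(x,t) = M/(n_e·A·√(4πDt)) · exp(−(x−vt)²/(4Dt)), with n_e·A the pore (flow) area.
Plume center vt = 0.46 × 18 = 8.28 m, so the well at 4.6 m is 3.68 m upgradient of the peak.
√(4πDt) = 29.70 m, giving peak height M/(n_e·A·√(4πDt)) = 1.1/(0.42 × 37 × 29.70) = 0.002383 kg/m³.
(x−vt)²/(4Dt) = (-3.68)²/(4 × 3.9 × 18) = 0.04823; exp(−0.04823) = 0.9529.
C = 0.002383 × 0.9529 = 0.00227 kg/m³.

0.00227 kg/m³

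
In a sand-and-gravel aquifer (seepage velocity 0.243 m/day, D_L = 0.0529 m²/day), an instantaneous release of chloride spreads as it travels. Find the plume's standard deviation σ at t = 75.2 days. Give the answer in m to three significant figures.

2.82 m

Dispersive spreading gives a Gaussian with σ² = 2Dt; advection only shifts the center.
σ = √(2 × 0.0529 × 75.2) = 2.82 m.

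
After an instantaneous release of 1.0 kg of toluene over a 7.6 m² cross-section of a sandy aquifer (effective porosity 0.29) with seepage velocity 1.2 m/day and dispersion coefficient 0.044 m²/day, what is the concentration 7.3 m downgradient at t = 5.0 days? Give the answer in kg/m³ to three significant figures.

For an instantaneous plane source, C(x,t) = M/(n_e·A·√(4πDt)) · exp(−(x−vt)²/(4Dt)), with n_e·A the pore (flow) area.
Plume center vt = 1.2 × 5.0 = 6 m, so the well at 7.3 m is 1.3 m downgradient of the peak.
√(4πDt) = 1.663 m, giving peak height M/(n_e·A·√(4πDt)) = 1.0/(0.29 × 7.6 × 1.663) = 0.2728 kg/m³.
(x−vt)²/(4Dt) = (1.3)²/(4 × 0.044 × 5.0) = 1.920; exp(−1.920) = 0.1466.
C = 0.2728 × 0.1466 = 0.0400 kg/m³.

0.0400 kg/m³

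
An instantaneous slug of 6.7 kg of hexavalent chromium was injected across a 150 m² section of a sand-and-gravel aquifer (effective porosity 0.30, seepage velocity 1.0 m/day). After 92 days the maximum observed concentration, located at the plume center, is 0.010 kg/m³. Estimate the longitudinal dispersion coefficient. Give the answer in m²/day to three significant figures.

0.192 m²/day

At the plume center C_max = M/(n_e·A·√(4πDt)), so D = M²/(4πt·(n_e·A·C_max)²).
n_e·A·C_max = 0.30 × 150 × 0.010 = 0.4500 kg/m.
D = 6.7²/(4π × 92 × 0.4500²) = 0.192 m²/day.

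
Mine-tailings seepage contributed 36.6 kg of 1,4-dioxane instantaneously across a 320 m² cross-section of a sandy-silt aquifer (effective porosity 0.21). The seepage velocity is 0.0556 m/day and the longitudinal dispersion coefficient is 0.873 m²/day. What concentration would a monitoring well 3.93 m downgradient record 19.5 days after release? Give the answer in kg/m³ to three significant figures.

0.0331 kg/m³

For an instantaneous plane source, C(x,t) = M/(n_e·A·√(4πDt)) · exp(−(x−vt)²/(4Dt)), with n_e·A the pore (flow) area.
Plume center vt = 0.0556 × 19.5 = 1.0842 m, so the well at 3.93 m is 2.8458 m downgradient of the peak.
√(4πDt) = 14.63 m, giving peak height M/(n_e·A·√(4πDt)) = 36.6/(0.21 × 320 × 14.63) = 0.03723 kg/m³.
(x−vt)²/(4Dt) = (2.8458)²/(4 × 0.873 × 19.5) = 0.1189; exp(−0.1189) = 0.8879.
C = 0.03723 × 0.8879 = 0.0331 kg/m³.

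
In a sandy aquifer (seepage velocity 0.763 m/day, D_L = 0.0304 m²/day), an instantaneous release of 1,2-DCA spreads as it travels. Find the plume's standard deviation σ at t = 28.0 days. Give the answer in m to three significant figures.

Dispersive spreading gives a Gaussian with σ² = 2Dt; advection only shifts the center.
σ = √(2 × 0.0304 × 28.0) = 1.30 m.

1.30 m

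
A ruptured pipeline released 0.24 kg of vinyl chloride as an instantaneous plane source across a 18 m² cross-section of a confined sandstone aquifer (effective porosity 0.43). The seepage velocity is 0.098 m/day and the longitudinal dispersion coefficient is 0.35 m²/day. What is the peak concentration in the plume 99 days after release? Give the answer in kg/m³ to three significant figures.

The peak of an instantaneous 1D plume sits at x = vt; there the Gaussian factor is 1 and C_max = M/(n_e·A·√(4πDt)), where n_e·A is the pore area the mass is dissolved in.
√(4πDt) = √(4π × 0.35 × 99) = 20.87 m, so C_max = 0.24/(0.43 × 18 × 20.87) = 0.00149 kg/m³.

0.00149 kg/m³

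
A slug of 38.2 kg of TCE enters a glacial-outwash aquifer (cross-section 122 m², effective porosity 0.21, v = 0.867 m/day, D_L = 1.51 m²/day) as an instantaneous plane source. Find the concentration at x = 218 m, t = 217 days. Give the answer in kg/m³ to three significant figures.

0.0118 kg/m³

For an instantaneous plane source, C(x,t) = M/(n_e·A·√(4πDt)) · exp(−(x−vt)²/(4Dt)), with n_e·A the pore (flow) area.
Plume center vt = 0.867 × 217 = 188.139 m, so the well at 218 m is 29.861 m downgradient of the peak.
√(4πDt) = 64.17 m, giving peak height M/(n_e·A·√(4πDt)) = 38.2/(0.21 × 122 × 64.17) = 0.02324 kg/m³.
(x−vt)²/(4Dt) = (29.861)²/(4 × 1.51 × 217) = 0.6803; exp(−0.6803) = 0.5065.
C = 0.02324 × 0.5065 = 0.0118 kg/m³.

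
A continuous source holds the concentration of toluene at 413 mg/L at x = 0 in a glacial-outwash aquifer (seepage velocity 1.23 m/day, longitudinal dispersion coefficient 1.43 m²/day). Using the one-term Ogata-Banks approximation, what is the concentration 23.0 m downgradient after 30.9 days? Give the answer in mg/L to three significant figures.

For a continuous step input, C/C₀ ≈ ½·erfc((x−vt)/(2√(Dt))).
vt = 1.23 × 30.9 = 38.007 m and 2√(Dt) = 2√(1.43 × 30.9) = 13.29 m.
Argument (x−vt)/(2√(Dt)) = (23.0 − 38.007)/13.29 = -1.129; ½·erfc(-1.129) = 0.9448.
C = 413 × 0.9448 = 390 mg/L.

390 mg/L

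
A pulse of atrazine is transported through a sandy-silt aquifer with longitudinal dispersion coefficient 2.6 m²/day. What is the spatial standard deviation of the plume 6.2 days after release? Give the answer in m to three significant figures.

5.68 m

Dispersive spreading gives a Gaussian with σ² = 2Dt; advection only shifts the center.
σ = √(2 × 2.6 × 6.2) = 5.68 m.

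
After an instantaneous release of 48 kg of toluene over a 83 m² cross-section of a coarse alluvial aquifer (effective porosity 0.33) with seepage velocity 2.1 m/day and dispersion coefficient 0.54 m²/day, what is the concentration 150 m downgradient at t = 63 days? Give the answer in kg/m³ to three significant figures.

0.00848 kg/m³

For an instantaneous plane source, C(x,t) = M/(n_e·A·√(4πDt)) · exp(−(x−vt)²/(4Dt)), with n_e·A the pore (flow) area.
Plume center vt = 2.1 × 63 = 132.3 m, so the well at 150 m is 17.7 m downgradient of the peak.
√(4πDt) = 20.68 m, giving peak height M/(n_e·A·√(4πDt)) = 48/(0.33 × 83 × 20.68) = 0.08474 kg/m³.
(x−vt)²/(4Dt) = (17.7)²/(4 × 0.54 × 63) = 2.302; exp(−2.302) = 0.1001.
C = 0.08474 × 0.1001 = 0.00848 kg/m³.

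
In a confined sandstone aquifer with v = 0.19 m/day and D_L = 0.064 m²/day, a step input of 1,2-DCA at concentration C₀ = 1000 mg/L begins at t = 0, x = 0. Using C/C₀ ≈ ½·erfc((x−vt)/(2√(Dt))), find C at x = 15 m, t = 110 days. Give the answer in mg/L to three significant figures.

For a continuous step input, C/C₀ ≈ ½·erfc((x−vt)/(2√(Dt))).
vt = 0.19 × 110 = 20.9 m and 2√(Dt) = 2√(0.064 × 110) = 5.307 m.
Argument (x−vt)/(2√(Dt)) = (15 − 20.9)/5.307 = -1.112; ½·erfc(-1.112) = 0.9421.
C = 1000 × 0.9421 = 942 mg/L.

942 mg/L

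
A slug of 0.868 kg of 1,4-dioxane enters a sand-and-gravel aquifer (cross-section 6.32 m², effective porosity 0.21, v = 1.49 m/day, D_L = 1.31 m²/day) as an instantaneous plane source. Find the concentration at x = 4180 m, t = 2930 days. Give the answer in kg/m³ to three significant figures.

0.000315 kg/m³

For an instantaneous plane source, C(x,t) = M/(n_e·A·√(4πDt)) · exp(−(x−vt)²/(4Dt)), with n_e·A the pore (flow) area.
Plume center vt = 1.49 × 2930 = 4365.7 m, so the well at 4180 m is 185.7 m upgradient of the peak.
√(4πDt) = 219.6 m, giving peak height M/(n_e·A·√(4πDt)) = 0.868/(0.21 × 6.32 × 219.6) = 0.002978 kg/m³.
(x−vt)²/(4Dt) = (-185.7)²/(4 × 1.31 × 2930) = 2.246; exp(−2.246) = 0.1058.
C = 0.002978 × 0.1058 = 0.000315 kg/m³.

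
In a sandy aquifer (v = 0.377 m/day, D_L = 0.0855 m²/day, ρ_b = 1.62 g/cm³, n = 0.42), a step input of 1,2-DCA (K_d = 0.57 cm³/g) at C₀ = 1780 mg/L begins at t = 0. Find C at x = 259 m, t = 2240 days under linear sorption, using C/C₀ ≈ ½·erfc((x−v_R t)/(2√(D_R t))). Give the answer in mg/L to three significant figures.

Retardation factor R = 1 + ρ_b·K_d/n = 1 + 1.62 × 0.57/0.42 = 3.199.
Sorption retards both mechanisms: v_R = v/R = 0.1178 m/day, D_R = D/R = 0.02673 m²/day.
v_R·t = 0.1178 × 2240 = 263.872 m; 2√(D_R t) = 15.48 m; argument = (259 − 263.872)/15.48 = -0.3147.
C = C₀ × ½·erfc(-0.3147) = 1780 × 0.6719 = 1200 mg/L.

1200 mg/L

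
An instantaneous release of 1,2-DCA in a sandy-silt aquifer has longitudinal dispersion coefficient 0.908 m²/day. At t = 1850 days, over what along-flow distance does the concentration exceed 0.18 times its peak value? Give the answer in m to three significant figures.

The plume is Gaussian with σ = √(2Dt) = √(2 × 0.908 × 1850) = 57.96 m.
C/C_peak = exp(−Δx²/(2σ²)) = 0.18 ⇒ Δx = σ·√(−2 ln 0.18) = 57.96 × 1.852 = 107.3 m.
Width = 2Δx = 215 m.

215 m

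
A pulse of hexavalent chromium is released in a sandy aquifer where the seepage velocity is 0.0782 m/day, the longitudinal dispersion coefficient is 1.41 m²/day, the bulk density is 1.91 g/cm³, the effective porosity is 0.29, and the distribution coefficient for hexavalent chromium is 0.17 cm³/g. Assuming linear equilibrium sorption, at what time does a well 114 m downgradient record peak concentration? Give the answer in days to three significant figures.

Retardation factor R = 1 + ρ_b·K_d/n = 1 + 1.91 × 0.17/0.29 = 2.120.
Sorption retards both mechanisms: v_R = v/R = 0.03689 m/day, D_R = D/R = 0.6651 m²/day.
Peak time from v_R²t² + 2D_R t − x² = 0: t = (√(D_R² + v_R²x²) − D_R)/v_R².
√(D_R² + v_R²x²) = √(0.6651² + 0.03689² × 114²) = 4.258; v_R² = 0.001361.
t = (4.258 − 0.6651)/0.001361 = 2640 days.

2640 days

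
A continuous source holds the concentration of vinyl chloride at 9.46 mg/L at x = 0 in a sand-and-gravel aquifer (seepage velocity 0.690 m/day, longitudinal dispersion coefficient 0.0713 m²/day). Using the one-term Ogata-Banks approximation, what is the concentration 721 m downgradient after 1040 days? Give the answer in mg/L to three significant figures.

For a continuous step input, C/C₀ ≈ ½·erfc((x−vt)/(2√(Dt))).
vt = 0.690 × 1040 = 717.6 m and 2√(Dt) = 2√(0.0713 × 1040) = 17.22 m.
Argument (x−vt)/(2√(Dt)) = (721 − 717.6)/17.22 = 0.1974; ½·erfc(0.1974) = 0.3901.
C = 9.46 × 0.3901 = 3.69 mg/L.

3.69 mg/L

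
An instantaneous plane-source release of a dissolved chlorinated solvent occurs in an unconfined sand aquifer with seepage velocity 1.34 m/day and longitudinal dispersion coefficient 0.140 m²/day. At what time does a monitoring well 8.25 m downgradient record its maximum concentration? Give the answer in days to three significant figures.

6.08 days

For the 1D instantaneous-source solution, setting ∂C/∂t = 0 at fixed x gives v²t² + 2Dt − x² = 0, so t = (√(D² + v²x²) − D)/v².
√(D² + v²x²) = √(0.140² + 1.34² × 8.25²) = 11.06; v² = 1.7956.
t = (11.06 − 0.140)/1.7956 = 6.08 days (vs. the pure-advection estimate x/v = 6.16 d).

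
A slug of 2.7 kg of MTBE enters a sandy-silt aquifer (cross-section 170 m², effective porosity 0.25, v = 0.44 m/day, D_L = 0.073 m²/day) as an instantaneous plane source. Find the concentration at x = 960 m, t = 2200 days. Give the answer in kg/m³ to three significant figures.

0.00128 kg/m³

For an instantaneous plane source, C(x,t) = M/(n_e·A·√(4πDt)) · exp(−(x−vt)²/(4Dt)), with n_e·A the pore (flow) area.
Plume center vt = 0.44 × 2200 = 968 m, so the well at 960 m is 8 m upgradient of the peak.
√(4πDt) = 44.92 m, giving peak height M/(n_e·A·√(4πDt)) = 2.7/(0.25 × 170 × 44.92) = 0.001414 kg/m³.
(x−vt)²/(4Dt) = (-8)²/(4 × 0.073 × 2200) = 0.09963; exp(−0.09963) = 0.9052.
C = 0.001414 × 0.9052 = 0.00128 kg/m³.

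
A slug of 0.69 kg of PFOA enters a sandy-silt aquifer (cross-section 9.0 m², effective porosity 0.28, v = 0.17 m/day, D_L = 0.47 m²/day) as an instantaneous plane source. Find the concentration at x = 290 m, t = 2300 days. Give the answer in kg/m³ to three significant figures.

For an instantaneous plane source, C(x,t) = M/(n_e·A·√(4πDt)) · exp(−(x−vt)²/(4Dt)), with n_e·A the pore (flow) area.
Plume center vt = 0.17 × 2300 = 391 m, so the well at 290 m is 101 m upgradient of the peak.
√(4πDt) = 116.6 m, giving peak height M/(n_e·A·√(4πDt)) = 0.69/(0.28 × 9.0 × 116.6) = 0.002348 kg/m³.
(x−vt)²/(4Dt) = (-101)²/(4 × 0.47 × 2300) = 2.359; exp(−2.359) = 0.09451.
C = 0.002348 × 0.09451 = 0.000222 kg/m³.

0.000222 kg/m³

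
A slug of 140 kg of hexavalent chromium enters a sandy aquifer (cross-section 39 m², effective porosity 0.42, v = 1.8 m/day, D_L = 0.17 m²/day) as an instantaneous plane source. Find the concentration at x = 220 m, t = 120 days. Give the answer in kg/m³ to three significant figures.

0.439 kg/m³

For an instantaneous plane source, C(x,t) = M/(n_e·A·√(4πDt)) · exp(−(x−vt)²/(4Dt)), with n_e·A the pore (flow) area.
Plume center vt = 1.8 × 120 = 216 m, so the well at 220 m is 4 m downgradient of the peak.
√(4πDt) = 16.01 m, giving peak height M/(n_e·A·√(4πDt)) = 140/(0.42 × 39 × 16.01) = 0.5339 kg/m³.
(x−vt)²/(4Dt) = (4)²/(4 × 0.17 × 120) = 0.1961; exp(−0.1961) = 0.8219.
C = 0.5339 × 0.8219 = 0.439 kg/m³.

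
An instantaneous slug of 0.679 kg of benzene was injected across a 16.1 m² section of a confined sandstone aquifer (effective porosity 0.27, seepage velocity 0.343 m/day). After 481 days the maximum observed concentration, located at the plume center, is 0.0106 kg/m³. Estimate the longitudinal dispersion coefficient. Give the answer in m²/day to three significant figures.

At the plume center C_max = M/(n_e·A·√(4πDt)), so D = M²/(4πt·(n_e·A·C_max)²).
n_e·A·C_max = 0.27 × 16.1 × 0.0106 = 0.04608 kg/m.
D = 0.679²/(4π × 481 × 0.04608²) = 0.0359 m²/day.

0.0359 m²/day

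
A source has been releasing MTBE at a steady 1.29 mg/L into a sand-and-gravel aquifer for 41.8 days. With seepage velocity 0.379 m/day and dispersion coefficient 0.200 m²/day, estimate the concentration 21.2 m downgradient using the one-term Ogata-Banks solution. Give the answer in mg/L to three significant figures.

For a continuous step input, C/C₀ ≈ ½·erfc((x−vt)/(2√(Dt))).
vt = 0.379 × 41.8 = 15.8422 m and 2√(Dt) = 2√(0.200 × 41.8) = 5.783 m.
Argument (x−vt)/(2√(Dt)) = (21.2 − 15.8422)/5.783 = 0.9265; ½·erfc(0.9265) = 0.09505.
C = 1.29 × 0.09505 = 0.123 mg/L.

0.123 mg/L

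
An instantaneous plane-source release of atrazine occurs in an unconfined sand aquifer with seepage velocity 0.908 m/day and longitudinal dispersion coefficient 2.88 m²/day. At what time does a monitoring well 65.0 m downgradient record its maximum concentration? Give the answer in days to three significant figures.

For the 1D instantaneous-source solution, setting ∂C/∂t = 0 at fixed x gives v²t² + 2Dt − x² = 0, so t = (√(D² + v²x²) − D)/v².
√(D² + v²x²) = √(2.88² + 0.908² × 65.0²) = 59.09; v² = 0.824464.
t = (59.09 − 2.88)/0.824464 = 68.2 days (vs. the pure-advection estimate x/v = 71.6 d).

68.2 days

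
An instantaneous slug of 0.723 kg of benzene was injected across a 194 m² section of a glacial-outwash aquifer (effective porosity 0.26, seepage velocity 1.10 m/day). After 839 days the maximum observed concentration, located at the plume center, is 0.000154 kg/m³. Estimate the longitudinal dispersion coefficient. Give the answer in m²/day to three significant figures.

0.822 m²/day

At the plume center C_max = M/(n_e·A·√(4πDt)), so D = M²/(4πt·(n_e·A·C_max)²).
n_e·A·C_max = 0.26 × 194 × 0.000154 = 0.007768 kg/m.
D = 0.723²/(4π × 839 × 0.007768²) = 0.822 m²/day.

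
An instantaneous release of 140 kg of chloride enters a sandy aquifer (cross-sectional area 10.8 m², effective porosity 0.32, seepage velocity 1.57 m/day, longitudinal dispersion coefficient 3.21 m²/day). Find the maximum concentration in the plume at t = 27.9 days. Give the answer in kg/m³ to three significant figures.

The peak of an instantaneous 1D plume sits at x = vt; there the Gaussian factor is 1 and C_max = M/(n_e·A·√(4πDt)), where n_e·A is the pore area the mass is dissolved in.
√(4πDt) = √(4π × 3.21 × 27.9) = 33.55 m, so C_max = 140/(0.32 × 10.8 × 33.55) = 1.21 kg/m³.

1.21 kg/m³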